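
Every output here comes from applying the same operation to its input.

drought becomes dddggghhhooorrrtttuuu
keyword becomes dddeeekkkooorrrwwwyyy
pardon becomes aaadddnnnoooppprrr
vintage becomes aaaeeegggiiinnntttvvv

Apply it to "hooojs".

hhhjjjooooooooosss

Rule — sort the characters into alphabetical order, then repeat every character 3 times.
Working it through for "hooojs": intermediate "hjooos", final "hhhjjjooooooooosss".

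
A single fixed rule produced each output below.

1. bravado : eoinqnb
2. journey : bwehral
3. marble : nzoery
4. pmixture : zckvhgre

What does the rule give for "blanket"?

Rule — swap each adjacent pair of characters (1↔2, 3↔4, ...), then shift every letter 13 places forward in the alphabet (wrapping around) — i.e. ROT13.
For "blanket" the result is "yoanrxg".

yoanrxg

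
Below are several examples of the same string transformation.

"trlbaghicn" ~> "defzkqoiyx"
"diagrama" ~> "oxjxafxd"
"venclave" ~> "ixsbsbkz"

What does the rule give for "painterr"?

qboomxfk

Rule — swap the front and back halves of the string, then shift every letter 3 places backward in the alphabet (wrapping around).
For "painterr", step one produces "terrpain"; step two turns that into "qboomxfk".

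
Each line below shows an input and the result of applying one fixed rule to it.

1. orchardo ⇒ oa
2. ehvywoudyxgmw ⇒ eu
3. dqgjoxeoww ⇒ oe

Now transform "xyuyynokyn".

uo

The transformation: keep every other character starting from the first (positions 1st, 3rd, 5th, ...), then keep only the vowels.
Working it through for "xyuyynokyn": intermediate "xuyoy", final "uo".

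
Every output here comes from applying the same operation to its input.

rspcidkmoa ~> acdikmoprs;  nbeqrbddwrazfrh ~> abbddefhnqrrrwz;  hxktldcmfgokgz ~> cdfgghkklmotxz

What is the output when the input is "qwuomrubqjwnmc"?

The rule is to sort the characters into alphabetical order.
Doing the same to "qwuomrubqjwnmc": "bcjmmnoqqruuww".

bcjmmnoqqruuww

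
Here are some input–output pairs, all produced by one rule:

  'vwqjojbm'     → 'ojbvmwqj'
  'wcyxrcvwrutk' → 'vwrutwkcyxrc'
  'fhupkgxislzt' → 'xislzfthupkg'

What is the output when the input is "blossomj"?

sombjlos

Rule — swap the first and last characters, then swap the front and back halves of the string.
On "blossomj": the first step gives "jlossomb", and the second then gives "sombjlos".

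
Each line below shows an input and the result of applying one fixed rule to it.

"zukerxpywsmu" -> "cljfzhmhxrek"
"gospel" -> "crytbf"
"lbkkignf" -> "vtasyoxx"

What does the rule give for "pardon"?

The rule is to swap the front and back halves of the string, then shift every letter 13 places forward in the alphabet (wrapping around) — i.e. ROT13.
"pardon" → "donpar" → "qbacne".
(Check on "gospel": → "pelgos" → "crytbf" ✓)

qbacne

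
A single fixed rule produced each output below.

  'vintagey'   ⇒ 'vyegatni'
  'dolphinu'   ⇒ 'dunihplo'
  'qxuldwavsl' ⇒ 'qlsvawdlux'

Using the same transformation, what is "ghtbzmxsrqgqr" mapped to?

The pattern: reverse the string, then move the last character to the front.
"ghtbzmxsrqgqr" → "rqgqrsxmzbthg" → "grqgqrsxmzbth".

grqgqrsxmzbth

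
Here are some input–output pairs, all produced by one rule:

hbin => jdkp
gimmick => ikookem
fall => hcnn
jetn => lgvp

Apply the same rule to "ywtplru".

ayvrntw

In each case the input is transformed by: shift every letter 2 places forward in the alphabet (wrapping around).
Doing the same to "ywtplru": "ayvrntw".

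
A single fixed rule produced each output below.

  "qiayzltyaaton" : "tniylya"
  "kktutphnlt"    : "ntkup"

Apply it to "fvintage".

aevn

The rule is to move the last 3 characters to the front (rotate right by 3), then keep every other character starting from the first (positions 1st, 3rd, 5th, ...).
For "fvintage" the result is "aevn".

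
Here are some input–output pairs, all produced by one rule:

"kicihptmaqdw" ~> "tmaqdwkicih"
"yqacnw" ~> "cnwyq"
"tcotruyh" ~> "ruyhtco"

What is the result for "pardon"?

The rule is to swap the front and back halves of the string, then delete the last character.
Working it through for "pardon": intermediate "donpar", final "donpa".

donpa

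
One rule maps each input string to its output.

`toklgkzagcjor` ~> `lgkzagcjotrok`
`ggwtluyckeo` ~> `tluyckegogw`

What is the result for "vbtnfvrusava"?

What's happening: swap the first and last characters, then move the first 3 characters to the end (rotate left by 3).
Starting from "vbtnfvrusava": after the first operation, "abtnfvrusavv"; after the second, "nfvrusavvabt".

nfvrusavvabt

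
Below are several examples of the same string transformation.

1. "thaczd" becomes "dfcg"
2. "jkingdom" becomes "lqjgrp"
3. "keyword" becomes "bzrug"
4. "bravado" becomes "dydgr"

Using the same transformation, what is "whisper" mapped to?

lvshu

In each case the input is transformed by: shift every letter 3 places forward in the alphabet (wrapping around), then delete the first 2 characters.
Applying that to "whisper" gives "lvshu".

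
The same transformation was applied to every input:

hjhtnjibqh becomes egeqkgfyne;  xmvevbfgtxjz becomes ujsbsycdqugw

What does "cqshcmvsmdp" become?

znpezjspjam

The pattern: shift every letter 3 places backward in the alphabet (wrapping around).
"cqshcmvsmdp" → "znpezjspjam".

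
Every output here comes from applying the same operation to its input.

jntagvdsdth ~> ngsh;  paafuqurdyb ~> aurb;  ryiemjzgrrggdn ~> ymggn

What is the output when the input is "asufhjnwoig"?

Rule — keep one character in every 3, starting at position 2 (positions 2nd, 5th, 8th, ...).
Applying that to "asufhjnwoig" gives "shwg".

shwg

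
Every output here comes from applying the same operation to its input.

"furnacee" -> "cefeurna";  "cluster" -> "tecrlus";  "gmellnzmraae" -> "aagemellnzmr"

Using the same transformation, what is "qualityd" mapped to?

tyqduali

What's happening: swap the first and last characters, then move the last 3 characters to the front (rotate right by 3).
Starting from "qualityd": after the first operation, "dualityq"; after the second, "tyqduali".
(Check on "gmellnzmraae": → "emellnzmraag" → "aagemellnzmr" ✓)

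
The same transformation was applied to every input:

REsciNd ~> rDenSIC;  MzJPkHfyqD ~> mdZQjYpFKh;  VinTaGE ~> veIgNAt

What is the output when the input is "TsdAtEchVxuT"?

ttSUDXavTHeC

In each case the input is transformed by: take characters alternately from the front and the back (1st, last, 2nd, 2nd-last, ...), then flip the case of every letter.
On "TsdAtEchVxuT": the first step gives "TTsudxAVthEc", and the second then gives "ttSUDXavTHeC".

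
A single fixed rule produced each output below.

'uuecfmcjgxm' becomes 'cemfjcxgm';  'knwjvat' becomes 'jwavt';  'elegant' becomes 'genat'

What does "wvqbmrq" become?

Rule — swap each adjacent pair of characters (1↔2, 3↔4, ...), then delete the first 2 characters.
Working it through for "wvqbmrq": intermediate "vwbqrmq", final "bqrmq".

bqrmq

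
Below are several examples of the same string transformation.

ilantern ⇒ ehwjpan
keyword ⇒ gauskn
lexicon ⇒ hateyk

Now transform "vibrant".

rexnwj

Looking at the pairs, the operation is to delete the last character, then shift every letter 4 places backward in the alphabet (wrapping around).
For "vibrant", step one produces "vibran"; step two turns that into "rexnwj".
(Check on "ilantern": → "ilanter" → "ehwjpan" ✓)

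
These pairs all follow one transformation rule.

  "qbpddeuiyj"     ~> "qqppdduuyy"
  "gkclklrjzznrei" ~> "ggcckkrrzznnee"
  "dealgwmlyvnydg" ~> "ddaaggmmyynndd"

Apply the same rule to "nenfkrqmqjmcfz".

nnnnkkqqqqmmff

The rule is to keep every other character starting from the first (positions 1st, 3rd, 5th, ...), then double every character.
On "nenfkrqmqjmcfz": the first step gives "nnkqqmf", and the second then gives "nnnnkkqqqqmmff".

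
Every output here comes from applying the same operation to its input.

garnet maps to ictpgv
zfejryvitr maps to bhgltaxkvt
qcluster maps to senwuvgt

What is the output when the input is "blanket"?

The pattern: shift every letter 2 places forward in the alphabet (wrapping around).
Doing the same to "blanket": "dncpmgv".

dncpmgv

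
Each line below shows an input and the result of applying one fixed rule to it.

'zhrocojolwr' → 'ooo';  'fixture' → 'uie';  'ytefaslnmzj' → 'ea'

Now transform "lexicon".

In each case the input is transformed by: sort the characters into reverse alphabetical order, then keep only the vowels.
"lexicon" → "xonliec" → "oie".

oie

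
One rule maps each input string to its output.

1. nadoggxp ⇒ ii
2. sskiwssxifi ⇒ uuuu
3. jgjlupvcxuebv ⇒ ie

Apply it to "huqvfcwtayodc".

eae

The pattern: shift every letter 2 places forward in the alphabet (wrapping around), then keep only the vowels.
On "huqvfcwtayodc": the first step gives "jwsxheyvcaqfe", and the second then gives "eae".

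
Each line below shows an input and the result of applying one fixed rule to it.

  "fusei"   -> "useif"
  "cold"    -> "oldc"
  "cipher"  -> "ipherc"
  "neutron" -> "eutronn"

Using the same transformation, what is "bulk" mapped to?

The rule is to move the first character to the end.
So "bulk" becomes "ulkb".

ulkb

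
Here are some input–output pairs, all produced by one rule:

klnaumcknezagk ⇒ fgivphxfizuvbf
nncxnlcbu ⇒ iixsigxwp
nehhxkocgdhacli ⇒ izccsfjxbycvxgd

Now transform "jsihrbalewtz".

The rule is to shift every letter 5 places backward in the alphabet (wrapping around).
For "jsihrbalewtz" the result is "endcmwvgzrou".

endcmwvgzrou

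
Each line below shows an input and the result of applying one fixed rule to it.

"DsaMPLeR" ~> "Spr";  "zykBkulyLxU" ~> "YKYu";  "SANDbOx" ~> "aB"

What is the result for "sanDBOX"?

Ab

Looking at the pairs, the operation is to keep one character in every 3, starting at position 2 (positions 2nd, 5th, 8th, ...), then flip the case of every letter.
Working it through for "sanDBOX": intermediate "aB", final "Ab".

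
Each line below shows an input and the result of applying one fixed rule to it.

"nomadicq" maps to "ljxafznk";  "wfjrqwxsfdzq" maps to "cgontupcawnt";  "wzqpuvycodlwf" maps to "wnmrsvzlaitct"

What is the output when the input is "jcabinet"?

Rule — shift every letter 3 places backward in the alphabet (wrapping around), then move the first character to the end.
On "jcabinet" that produces "zxyfkbqg".
(Check on "nomadicq": → "kljxafzn" → "ljxafznk" ✓)

zxyfkbqg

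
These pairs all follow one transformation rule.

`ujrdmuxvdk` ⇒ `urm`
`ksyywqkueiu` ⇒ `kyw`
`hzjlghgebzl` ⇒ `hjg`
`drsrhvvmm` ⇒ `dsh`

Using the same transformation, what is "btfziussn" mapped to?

What's happening: keep every other character starting from the first (positions 1st, 3rd, 5th, ...), then keep only the first 3 characters.
Starting from "btfziussn": after the first operation, "bfisn"; after the second, "bfi".
(Check on "hzjlghgebzl": → "hjggbl" → "hjg" ✓)

bfi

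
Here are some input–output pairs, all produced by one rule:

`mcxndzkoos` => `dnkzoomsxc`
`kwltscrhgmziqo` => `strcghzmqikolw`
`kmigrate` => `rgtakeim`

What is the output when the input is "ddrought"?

Rule — move the first 3 characters to the end (rotate left by 3), then swap each adjacent pair of characters (1↔2, 3↔4, ...).
Applying both steps to "ddrought": "oughtddr", then "uohgdtrd".

uohgdtrd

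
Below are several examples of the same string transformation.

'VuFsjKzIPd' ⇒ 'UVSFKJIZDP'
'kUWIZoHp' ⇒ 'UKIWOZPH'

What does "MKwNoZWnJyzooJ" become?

KMNWZONWYJOZJO

Rule — swap each adjacent pair of characters (1↔2, 3↔4, ...), then convert every letter to uppercase.
For "MKwNoZWnJyzooJ", step one produces "KMNwZonWyJozJo"; step two turns that into "KMNWZONWYJOZJO".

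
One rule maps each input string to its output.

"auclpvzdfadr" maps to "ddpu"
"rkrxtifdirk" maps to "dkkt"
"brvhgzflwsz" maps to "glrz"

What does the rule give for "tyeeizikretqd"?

Each output is the input with this applied: keep one character in every 3, starting at position 2 (positions 2nd, 5th, 8th, ...), then sort the characters into alphabetical order.
On "tyeeizikretqd": the first step gives "yikt", and the second then gives "ikty".

ikty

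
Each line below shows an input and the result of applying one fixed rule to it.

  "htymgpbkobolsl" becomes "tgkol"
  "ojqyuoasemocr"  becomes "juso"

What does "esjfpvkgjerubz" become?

The rule is to keep one character in every 3, starting at position 2 (positions 2nd, 5th, 8th, ...).
Doing the same to "esjfpvkgjerubz": "spgrz".

spgrz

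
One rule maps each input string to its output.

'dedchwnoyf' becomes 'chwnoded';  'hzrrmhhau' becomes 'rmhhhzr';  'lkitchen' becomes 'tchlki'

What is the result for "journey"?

What's happening: delete the last 2 characters, then move the first 3 characters to the end (rotate left by 3).
Starting from "journey": after the first operation, "journ"; after the second, "rnjou".

rnjou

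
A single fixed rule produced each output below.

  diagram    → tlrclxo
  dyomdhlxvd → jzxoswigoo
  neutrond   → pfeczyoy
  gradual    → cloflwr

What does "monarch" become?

Each output is the input with this applied: shift every letter 11 places forward in the alphabet (wrapping around), then move the first character to the end.
For "monarch", step one produces "xzylcns"; step two turns that into "zylcnsx".

zylcnsx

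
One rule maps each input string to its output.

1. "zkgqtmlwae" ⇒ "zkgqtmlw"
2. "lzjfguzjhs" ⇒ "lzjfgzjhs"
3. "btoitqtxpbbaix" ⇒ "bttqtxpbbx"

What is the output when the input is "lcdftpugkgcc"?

What's happening: remove every vowel.
For "lcdftpugkgcc" the result is "lcdftpgkgcc".

lcdftpgkgcc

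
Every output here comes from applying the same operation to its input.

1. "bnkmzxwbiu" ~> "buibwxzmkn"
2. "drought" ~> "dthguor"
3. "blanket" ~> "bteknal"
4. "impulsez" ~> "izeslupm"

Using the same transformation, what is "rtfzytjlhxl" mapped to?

rlxhljtyzft

The transformation: move the first character to the end, then reverse the string.
On "rtfzytjlhxl" that produces "rlxhljtyzft".
(Check on "impulsez": → "mpulsezi" → "izeslupm" ✓)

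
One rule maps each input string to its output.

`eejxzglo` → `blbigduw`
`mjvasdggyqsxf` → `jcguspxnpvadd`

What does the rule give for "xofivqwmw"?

In each case the input is transformed by: take characters alternately from the front and the back (1st, last, 2nd, 2nd-last, ...), then shift every letter 3 places backward in the alphabet (wrapping around).
Working it through for "xofivqwmw": intermediate "xwomfwiqv", final "utljctfns".

utljctfns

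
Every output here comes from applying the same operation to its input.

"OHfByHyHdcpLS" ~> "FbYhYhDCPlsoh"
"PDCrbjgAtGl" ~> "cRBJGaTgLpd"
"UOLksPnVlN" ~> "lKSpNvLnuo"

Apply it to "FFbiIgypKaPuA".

Looking at the pairs, the operation is to move the first 2 characters to the end (rotate left by 2), then flip the case of every letter.
"FFbiIgypKaPuA" → "biIgypKaPuAFF" → "BIiGYPkApUaff".

BIiGYPkApUaff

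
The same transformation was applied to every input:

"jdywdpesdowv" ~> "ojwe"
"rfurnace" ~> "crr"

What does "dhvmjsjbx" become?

In each case the input is transformed by: keep one character in every 3, starting at position 1 (positions 1st, 4th, 7th, ...), then move the last character to the front.
"dhvmjsjbx" → "jdm".
(Check on "rfurnace": → "rrc" → "crr" ✓)

jdm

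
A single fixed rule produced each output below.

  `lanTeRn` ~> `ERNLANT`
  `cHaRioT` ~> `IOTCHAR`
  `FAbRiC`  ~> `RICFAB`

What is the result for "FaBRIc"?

In each case the input is transformed by: move the last 3 characters to the front (rotate right by 3), then convert every letter to uppercase.
Applying both steps to "FaBRIc": "RIcFaB", then "RICFAB".

RICFAB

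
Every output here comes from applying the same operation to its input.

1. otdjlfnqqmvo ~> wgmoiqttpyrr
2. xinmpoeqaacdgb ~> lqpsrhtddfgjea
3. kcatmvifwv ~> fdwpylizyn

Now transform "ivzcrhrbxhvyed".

In each case the input is transformed by: move the first character to the end, then shift every letter 3 places forward in the alphabet (wrapping around).
Starting from "ivzcrhrbxhvyed": after the first operation, "vzcrhrbxhvyedi"; after the second, "ycfukueakybhgl".

ycfukueakybhgl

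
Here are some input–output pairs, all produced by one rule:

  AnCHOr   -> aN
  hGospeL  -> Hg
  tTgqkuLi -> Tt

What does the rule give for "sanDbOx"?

The pattern: flip the case of every letter, then keep only the first 2 characters.
For "sanDbOx", step one produces "SANdBoX"; step two turns that into "SA".

SA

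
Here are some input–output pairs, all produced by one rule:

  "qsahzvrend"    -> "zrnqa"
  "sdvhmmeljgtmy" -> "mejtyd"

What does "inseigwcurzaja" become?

The rule is to move the first 3 characters to the end (rotate left by 3), then keep every other character starting from the second (positions 2nd, 4th, 6th, ...).
Working it through for "inseigwcurzaja": intermediate "eigwcurzajains", final "iwuzjis".

iwuzjis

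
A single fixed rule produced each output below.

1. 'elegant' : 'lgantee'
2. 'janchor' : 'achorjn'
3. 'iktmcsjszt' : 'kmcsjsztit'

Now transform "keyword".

ewordky

Looking at the pairs, the operation is to move the first 2 characters to the end (rotate left by 2), then swap the first and last characters.
"keyword" → "ywordke" → "ewordky".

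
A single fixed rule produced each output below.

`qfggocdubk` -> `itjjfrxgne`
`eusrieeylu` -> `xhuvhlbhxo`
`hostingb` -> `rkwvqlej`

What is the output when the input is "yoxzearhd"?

rbcadhkug

Looking at the pairs, the operation is to shift every letter 3 places forward in the alphabet (wrapping around), then swap each adjacent pair of characters (1↔2, 3↔4, ...).
For "yoxzearhd", step one produces "brachdukg"; step two turns that into "rbcadhkug".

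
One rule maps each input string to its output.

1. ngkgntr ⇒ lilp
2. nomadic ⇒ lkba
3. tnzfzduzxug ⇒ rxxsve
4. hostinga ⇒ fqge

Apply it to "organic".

The pattern: keep every other character starting from the first (positions 1st, 3rd, 5th, ...), then shift every letter 2 places backward in the alphabet (wrapping around).
"organic" → "mela".
(Check on "nomadic": → "nmdc" → "lkba" ✓)

mela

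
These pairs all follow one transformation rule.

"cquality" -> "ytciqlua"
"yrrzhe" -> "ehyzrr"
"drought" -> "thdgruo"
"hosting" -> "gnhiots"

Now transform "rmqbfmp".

pmrfmbq

In each case the input is transformed by: move the last character to the front, then take characters alternately from the front and the back (1st, last, 2nd, 2nd-last, ...).
On "rmqbfmp": the first step gives "prmqbfm", and the second then gives "pmrfmbq".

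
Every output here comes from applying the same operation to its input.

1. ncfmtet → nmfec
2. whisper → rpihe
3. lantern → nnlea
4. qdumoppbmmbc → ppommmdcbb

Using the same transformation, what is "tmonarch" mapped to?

The transformation: sort the characters into reverse alphabetical order, then delete the first 2 characters.
On "tmonarch": the first step gives "tronmhca", and the second then gives "onmhca".

onmhca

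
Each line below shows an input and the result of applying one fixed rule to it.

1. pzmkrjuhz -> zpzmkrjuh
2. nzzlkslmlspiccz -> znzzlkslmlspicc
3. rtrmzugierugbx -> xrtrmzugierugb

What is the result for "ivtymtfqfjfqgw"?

wivtymtfqfjfqg

What's happening: move the last character to the front.
For "ivtymtfqfjfqgw" the result is "wivtymtfqfjfqg".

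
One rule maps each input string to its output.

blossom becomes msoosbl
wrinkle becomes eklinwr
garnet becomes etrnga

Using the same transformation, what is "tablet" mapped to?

etblta

Rule — swap each adjacent pair of characters (1↔2, 3↔4, ...), then reverse the string.
"tablet" → "atlbte" → "etblta".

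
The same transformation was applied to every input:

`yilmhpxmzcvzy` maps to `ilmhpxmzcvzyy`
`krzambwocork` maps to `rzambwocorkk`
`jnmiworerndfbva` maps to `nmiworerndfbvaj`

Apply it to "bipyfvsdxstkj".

ipyfvsdxstkjb

In each case the input is transformed by: move the first character to the end.
For "bipyfvsdxstkj" the result is "ipyfvsdxstkjb".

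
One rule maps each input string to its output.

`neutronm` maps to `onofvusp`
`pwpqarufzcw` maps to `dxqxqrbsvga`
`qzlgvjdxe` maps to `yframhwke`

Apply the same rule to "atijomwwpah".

The rule is to move the last 2 characters to the front (rotate right by 2), then shift every letter 1 place forward in the alphabet (wrapping around).
Doing the same to "atijomwwpah": "bibujkpnxxq".

bibujkpnxxq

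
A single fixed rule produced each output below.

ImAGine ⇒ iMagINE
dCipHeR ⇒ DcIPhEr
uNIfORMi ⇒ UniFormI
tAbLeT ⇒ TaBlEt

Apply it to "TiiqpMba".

The rule is to flip the case of every letter.
On "TiiqpMba" that produces "tIIQPmBA".

tIIQPmBA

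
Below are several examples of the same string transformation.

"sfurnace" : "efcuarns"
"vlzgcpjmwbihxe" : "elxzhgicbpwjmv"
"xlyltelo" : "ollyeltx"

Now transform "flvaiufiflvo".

What's happening: take characters alternately from the front and the back (1st, last, 2nd, 2nd-last, ...), then move the first character to the end.
On "flvaiufiflvo": the first step gives "folvvlafiiuf", and the second then gives "olvvlafiiuff".

olvvlafiiuff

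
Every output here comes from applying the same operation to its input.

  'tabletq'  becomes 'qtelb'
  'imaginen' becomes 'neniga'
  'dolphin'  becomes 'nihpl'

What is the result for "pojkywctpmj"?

Looking at the pairs, the operation is to delete the first 2 characters, then reverse the string.
Applying both steps to "pojkywctpmj": "jkywctpmj", then "jmptcwykj".
(Check on "dolphin": → "lphin" → "nihpl" ✓)

jmptcwykj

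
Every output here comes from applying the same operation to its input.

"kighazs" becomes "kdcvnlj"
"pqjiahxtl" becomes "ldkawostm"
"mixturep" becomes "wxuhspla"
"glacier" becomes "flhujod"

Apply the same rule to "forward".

The pattern: move the first 3 characters to the end (rotate left by 3), then shift every letter 3 places forward in the alphabet (wrapping around).
Applying both steps to "forward": "wardfor", then "zdugiru".
(Check on "mixturep": → "turepmix" → "wxuhspla" ✓)

zdugiru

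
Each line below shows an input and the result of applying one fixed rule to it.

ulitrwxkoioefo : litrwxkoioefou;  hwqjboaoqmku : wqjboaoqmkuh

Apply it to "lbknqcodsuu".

bknqcodsuul

In each case the input is transformed by: move the first character to the end.
For "lbknqcodsuu" the result is "bknqcodsuul".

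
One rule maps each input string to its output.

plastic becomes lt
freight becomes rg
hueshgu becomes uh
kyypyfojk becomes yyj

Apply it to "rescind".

What's happening: keep one character in every 3, starting at position 2 (positions 2nd, 5th, 8th, ...).
Doing the same to "rescind": "ei".

ei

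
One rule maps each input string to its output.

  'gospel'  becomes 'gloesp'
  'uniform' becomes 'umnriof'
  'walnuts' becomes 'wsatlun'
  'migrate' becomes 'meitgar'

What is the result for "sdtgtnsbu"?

The pattern: take characters alternately from the front and the back (1st, last, 2nd, 2nd-last, ...).
On "sdtgtnsbu" that produces "sudbtsgnt".

sudbtsgnt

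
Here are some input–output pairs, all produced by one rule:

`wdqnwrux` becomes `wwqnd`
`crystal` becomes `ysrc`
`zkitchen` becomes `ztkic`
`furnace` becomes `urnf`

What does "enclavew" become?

nleca

In each case the input is transformed by: delete the last 3 characters, then sort the characters into reverse alphabetical order.
Applying that to "enclavew" gives "nleca".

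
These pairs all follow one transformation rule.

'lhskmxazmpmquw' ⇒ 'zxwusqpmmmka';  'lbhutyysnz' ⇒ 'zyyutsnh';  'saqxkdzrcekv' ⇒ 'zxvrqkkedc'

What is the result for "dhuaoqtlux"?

The transformation: delete the first 2 characters, then sort the characters into reverse alphabetical order.
Applying both steps to "dhuaoqtlux": "uaoqtlux", then "xuutqola".

xuutqola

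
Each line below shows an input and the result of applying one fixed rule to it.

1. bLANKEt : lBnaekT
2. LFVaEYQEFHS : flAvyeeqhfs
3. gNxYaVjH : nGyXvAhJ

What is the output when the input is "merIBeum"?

The rule is to flip the case of every letter, then swap each adjacent pair of characters (1↔2, 3↔4, ...).
Working it through for "merIBeum": intermediate "MERibEUM", final "EMiREbMU".

EMiREbMU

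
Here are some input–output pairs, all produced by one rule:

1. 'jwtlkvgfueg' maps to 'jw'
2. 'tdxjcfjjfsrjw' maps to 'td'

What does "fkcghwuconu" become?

fk

The transformation: keep only the first 2 characters.
Doing the same to "fkcghwuconu": "fk".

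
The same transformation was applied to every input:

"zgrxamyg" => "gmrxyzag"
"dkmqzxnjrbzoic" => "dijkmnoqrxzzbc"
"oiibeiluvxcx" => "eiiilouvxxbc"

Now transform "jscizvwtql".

Looking at the pairs, the operation is to sort the characters into alphabetical order, then move the first 2 characters to the end (rotate left by 2).
Starting from "jscizvwtql": after the first operation, "cijlqstvwz"; after the second, "jlqstvwzci".
(Check on "dkmqzxnjrbzoic": → "bcdijkmnoqrxzz" → "dijkmnoqrxzzbc" ✓)

jlqstvwzci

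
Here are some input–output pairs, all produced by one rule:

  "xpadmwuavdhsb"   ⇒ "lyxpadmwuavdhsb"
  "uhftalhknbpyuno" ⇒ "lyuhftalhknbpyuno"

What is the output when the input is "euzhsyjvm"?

lyeuzhsyjvm

What's happening: prepend "ly".
On "euzhsyjvm" that produces "lyeuzhsyjvm".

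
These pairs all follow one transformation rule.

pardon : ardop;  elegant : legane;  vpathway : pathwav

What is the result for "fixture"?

Rule — delete the last character, then move the first character to the end.
"fixture" → "fixtur" → "ixturf".

ixturf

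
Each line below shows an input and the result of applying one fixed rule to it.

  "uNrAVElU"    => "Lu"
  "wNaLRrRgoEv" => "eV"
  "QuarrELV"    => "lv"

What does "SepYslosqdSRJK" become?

The pattern: flip the case of every letter, then keep only the last 2 characters.
So "SepYslosqdSRJK" becomes "jk".

jk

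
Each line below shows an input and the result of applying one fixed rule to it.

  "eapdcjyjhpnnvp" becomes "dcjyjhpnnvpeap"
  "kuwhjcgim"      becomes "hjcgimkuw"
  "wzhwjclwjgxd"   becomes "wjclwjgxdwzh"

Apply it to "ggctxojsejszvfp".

txojsejszvfpggc

What's happening: move the first 3 characters to the end (rotate left by 3).
On "ggctxojsejszvfp" that produces "txojsejszvfpggc".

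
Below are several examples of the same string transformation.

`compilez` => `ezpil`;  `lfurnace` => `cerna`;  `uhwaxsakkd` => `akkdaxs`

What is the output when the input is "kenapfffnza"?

The transformation: delete the first 3 characters, then move the first 3 characters to the end (rotate left by 3).
On "kenapfffnza" that produces "ffnzaapf".

ffnzaapf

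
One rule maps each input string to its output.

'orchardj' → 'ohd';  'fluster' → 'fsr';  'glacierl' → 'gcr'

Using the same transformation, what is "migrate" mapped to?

Each output is the input with this applied: keep one character in every 3, starting at position 1 (positions 1st, 4th, 7th, ...).
On "migrate" that produces "mre".

mre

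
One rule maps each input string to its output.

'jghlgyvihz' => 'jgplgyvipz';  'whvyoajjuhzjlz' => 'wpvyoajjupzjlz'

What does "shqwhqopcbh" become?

spqwpqopcbp

Each output is the input with this applied: replace every "h" with "p".
Applying that to "shqwhqopcbh" gives "spqwpqopcbp".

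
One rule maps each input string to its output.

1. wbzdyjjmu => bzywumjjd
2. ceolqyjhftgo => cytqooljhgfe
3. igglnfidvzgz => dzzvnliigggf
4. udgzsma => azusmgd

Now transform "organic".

aronigc

Each output is the input with this applied: sort the characters into reverse alphabetical order, then move the last character to the front.
Applying that to "organic" gives "aronigc".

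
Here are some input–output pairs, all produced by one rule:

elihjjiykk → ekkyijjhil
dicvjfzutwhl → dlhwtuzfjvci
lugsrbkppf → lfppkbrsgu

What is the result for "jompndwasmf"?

jfmsawdnpmo

In each case the input is transformed by: move the first character to the end, then reverse the string.
Applying both steps to "jompndwasmf": "ompndwasmfj", then "jfmsawdnpmo".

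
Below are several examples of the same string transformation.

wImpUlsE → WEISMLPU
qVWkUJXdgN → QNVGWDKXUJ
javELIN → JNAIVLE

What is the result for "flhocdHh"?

What's happening: take characters alternately from the front and the back (1st, last, 2nd, 2nd-last, ...), then convert every letter to uppercase.
On "flhocdHh": the first step gives "fhlHhdoc", and the second then gives "FHLHHDOC".

FHLHHDOC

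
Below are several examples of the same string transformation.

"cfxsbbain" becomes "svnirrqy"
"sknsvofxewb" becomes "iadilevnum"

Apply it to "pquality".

The rule is to shift every letter 10 places backward in the alphabet (wrapping around), then delete the last character.
"pquality" → "fgkqbyjo" → "fgkqbyj".

fgkqbyj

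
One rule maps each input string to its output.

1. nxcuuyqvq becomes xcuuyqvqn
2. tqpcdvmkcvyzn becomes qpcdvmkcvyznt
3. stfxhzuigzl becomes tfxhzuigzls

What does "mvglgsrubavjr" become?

vglgsrubavjrm

What's happening: move the first character to the end.
On "mvglgsrubavjr" that produces "vglgsrubavjrm".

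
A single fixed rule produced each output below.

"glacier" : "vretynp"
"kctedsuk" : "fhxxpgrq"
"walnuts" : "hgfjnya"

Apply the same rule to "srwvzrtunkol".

In each case the input is transformed by: move the last 3 characters to the front (rotate right by 3), then shift every letter 13 places forward in the alphabet (wrapping around) — i.e. ROT13.
For "srwvzrtunkol" the result is "xbyfejimegha".

xbyfejimegha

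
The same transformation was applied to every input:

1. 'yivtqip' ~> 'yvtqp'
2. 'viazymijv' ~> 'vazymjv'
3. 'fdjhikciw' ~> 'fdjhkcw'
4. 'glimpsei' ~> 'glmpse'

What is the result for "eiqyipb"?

eqypb

Rule — remove every "i".
Doing the same to "eiqyipb": "eqypb".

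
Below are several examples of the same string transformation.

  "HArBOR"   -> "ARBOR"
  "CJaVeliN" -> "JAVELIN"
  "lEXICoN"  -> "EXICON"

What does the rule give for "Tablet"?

ABLET

In each case the input is transformed by: delete the first character, then convert every letter to uppercase.
On "Tablet" that produces "ABLET".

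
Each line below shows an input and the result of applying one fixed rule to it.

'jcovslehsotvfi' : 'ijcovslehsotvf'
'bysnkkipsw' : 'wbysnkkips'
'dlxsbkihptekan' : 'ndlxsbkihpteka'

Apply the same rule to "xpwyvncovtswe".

expwyvncovtsw

What's happening: move the last character to the front.
Doing the same to "xpwyvncovtswe": "expwyvncovtsw".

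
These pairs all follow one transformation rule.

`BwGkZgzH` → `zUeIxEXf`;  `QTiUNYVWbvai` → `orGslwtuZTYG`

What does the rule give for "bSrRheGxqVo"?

ZqPpFCeVOtM

The pattern: shift every letter 2 places backward in the alphabet (wrapping around), then flip the case of every letter.
So "bSrRheGxqVo" becomes "ZqPpFCeVOtM".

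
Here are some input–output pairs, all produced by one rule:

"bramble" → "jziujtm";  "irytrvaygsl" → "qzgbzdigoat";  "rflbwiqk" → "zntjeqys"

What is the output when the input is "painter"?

In each case the input is transformed by: shift every letter 8 places forward in the alphabet (wrapping around).
Applying that to "painter" gives "xiqvbmz".

xiqvbmz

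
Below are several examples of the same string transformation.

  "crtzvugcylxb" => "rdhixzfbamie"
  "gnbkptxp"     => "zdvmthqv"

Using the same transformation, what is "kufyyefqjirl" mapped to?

Looking at the pairs, the operation is to shift every letter 6 places forward in the alphabet (wrapping around), then move the last 3 characters to the front (rotate right by 3).
On "kufyyefqjirl": the first step gives "qaleeklwpoxr", and the second then gives "oxrqaleeklwp".
(Check on "gnbkptxp": → "mthqvzdv" → "zdvmthqv" ✓)

oxrqaleeklwp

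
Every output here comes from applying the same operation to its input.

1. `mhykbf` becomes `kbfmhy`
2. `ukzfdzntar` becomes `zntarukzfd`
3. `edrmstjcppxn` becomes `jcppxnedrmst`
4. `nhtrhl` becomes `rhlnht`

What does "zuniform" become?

formzuni

Rule — swap the front and back halves of the string.
For "zuniform" the result is "formzuni".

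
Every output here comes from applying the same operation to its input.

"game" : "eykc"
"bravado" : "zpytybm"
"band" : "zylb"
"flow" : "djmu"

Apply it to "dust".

In each case the input is transformed by: shift every letter 2 places backward in the alphabet (wrapping around).
For "dust" the result is "bsqr".

bsqr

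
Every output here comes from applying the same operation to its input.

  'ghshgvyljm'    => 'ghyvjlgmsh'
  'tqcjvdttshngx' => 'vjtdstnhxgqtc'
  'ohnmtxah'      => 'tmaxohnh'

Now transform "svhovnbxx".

vobnxxvsh

Looking at the pairs, the operation is to move the first 3 characters to the end (rotate left by 3), then swap each adjacent pair of characters (1↔2, 3↔4, ...).
"svhovnbxx" → "ovnbxxsvh" → "vobnxxvsh".
(Check on "ohnmtxah": → "mtxahohn" → "tmaxohnh" ✓)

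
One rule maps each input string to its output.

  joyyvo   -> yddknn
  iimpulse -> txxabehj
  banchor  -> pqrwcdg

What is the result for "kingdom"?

svxzbcd

In each case the input is transformed by: sort the characters into alphabetical order, then shift every letter 11 places backward in the alphabet (wrapping around).
On "kingdom" that produces "svxzbcd".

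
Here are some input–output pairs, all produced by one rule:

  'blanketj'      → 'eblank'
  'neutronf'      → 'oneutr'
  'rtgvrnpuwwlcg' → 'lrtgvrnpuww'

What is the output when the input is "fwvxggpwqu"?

wfwvxggp

Looking at the pairs, the operation is to delete the last 2 characters, then move the last character to the front.
Applying both steps to "fwvxggpwqu": "fwvxggpw", then "wfwvxggp".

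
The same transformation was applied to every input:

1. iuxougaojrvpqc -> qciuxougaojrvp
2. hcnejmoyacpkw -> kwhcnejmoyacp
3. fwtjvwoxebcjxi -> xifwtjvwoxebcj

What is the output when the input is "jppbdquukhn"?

hnjppbdquuk

Rule — move the last 2 characters to the front (rotate right by 2).
On "jppbdquukhn" that produces "hnjppbdquuk".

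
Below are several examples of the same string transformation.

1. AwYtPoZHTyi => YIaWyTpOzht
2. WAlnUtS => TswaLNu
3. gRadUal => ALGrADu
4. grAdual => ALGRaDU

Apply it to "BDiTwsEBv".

In each case the input is transformed by: move the last 2 characters to the front (rotate right by 2), then flip the case of every letter.
Working it through for "BDiTwsEBv": intermediate "BvBDiTwsE", final "bVbdItWSe".
(Check on "grAdual": → "algrAdu" → "ALGRaDU" ✓)

bVbdItWSe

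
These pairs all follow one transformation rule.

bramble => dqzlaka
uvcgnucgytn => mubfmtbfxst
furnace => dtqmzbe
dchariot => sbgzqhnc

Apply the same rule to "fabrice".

What's happening: swap the first and last characters, then shift every letter 1 place backward in the alphabet (wrapping around).
On "fabrice" that produces "dzaqhbe".

dzaqhbe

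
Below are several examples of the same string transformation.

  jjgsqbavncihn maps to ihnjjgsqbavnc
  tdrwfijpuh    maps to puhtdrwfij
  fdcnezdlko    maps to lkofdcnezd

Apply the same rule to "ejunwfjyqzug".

Rule — move the last 3 characters to the front (rotate right by 3).
So "ejunwfjyqzug" becomes "zugejunwfjyq".

zugejunwfjyq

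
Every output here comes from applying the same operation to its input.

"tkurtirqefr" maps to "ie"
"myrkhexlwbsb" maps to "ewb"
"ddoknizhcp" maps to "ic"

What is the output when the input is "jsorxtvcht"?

The transformation: delete the first 3 characters, then keep one character in every 3, starting at position 3 (positions 3rd, 6th, 9th, ...).
On "jsorxtvcht": the first step gives "rxtvcht", and the second then gives "th".

th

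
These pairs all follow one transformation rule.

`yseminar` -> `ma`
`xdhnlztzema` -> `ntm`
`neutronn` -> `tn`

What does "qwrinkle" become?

il

The pattern: delete the first character, then keep one character in every 3, starting at position 3 (positions 3rd, 6th, 9th, ...).
On "qwrinkle": the first step gives "wrinkle", and the second then gives "il".
(Check on "xdhnlztzema": → "dhnlztzema" → "ntm" ✓)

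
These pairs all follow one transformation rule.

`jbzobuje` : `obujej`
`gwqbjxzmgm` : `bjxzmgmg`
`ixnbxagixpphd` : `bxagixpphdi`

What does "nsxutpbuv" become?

utpbuvn

The pattern: move the first character to the end, then delete the first 2 characters.
Applying both steps to "nsxutpbuv": "sxutpbuvn", then "utpbuvn".
(Check on "gwqbjxzmgm": → "wqbjxzmgmg" → "bjxzmgmg" ✓)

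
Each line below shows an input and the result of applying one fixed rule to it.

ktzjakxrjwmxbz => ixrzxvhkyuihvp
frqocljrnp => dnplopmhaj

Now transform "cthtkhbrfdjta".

Rule — shift every letter 2 places backward in the alphabet (wrapping around), then take characters alternately from the front and the back (1st, last, 2nd, 2nd-last, ...).
For "cthtkhbrfdjta" the result is "ayrrfhrbidfpz".

ayrrfhrbidfpz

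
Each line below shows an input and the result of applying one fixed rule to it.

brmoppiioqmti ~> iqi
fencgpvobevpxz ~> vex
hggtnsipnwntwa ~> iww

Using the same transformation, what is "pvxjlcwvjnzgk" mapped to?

wnk

Rule — keep one character in every 3, starting at position 1 (positions 1st, 4th, 7th, ...), then keep only the last 3 characters.
On "pvxjlcwvjnzgk": the first step gives "pjwnk", and the second then gives "wnk".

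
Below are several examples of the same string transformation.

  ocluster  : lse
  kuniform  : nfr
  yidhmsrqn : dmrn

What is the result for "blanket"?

Rule — delete the first 2 characters, then keep every other character starting from the first (positions 1st, 3rd, 5th, ...).
"blanket" → "anket" → "akt".

akt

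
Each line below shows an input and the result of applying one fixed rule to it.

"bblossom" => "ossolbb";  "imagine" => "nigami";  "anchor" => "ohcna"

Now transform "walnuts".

tunlaw

The pattern: reverse the string, then delete the first character.
On "walnuts": the first step gives "stunlaw", and the second then gives "tunlaw".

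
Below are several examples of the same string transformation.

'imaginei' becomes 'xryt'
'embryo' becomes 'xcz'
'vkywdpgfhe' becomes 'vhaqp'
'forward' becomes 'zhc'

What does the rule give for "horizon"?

ztz

In each case the input is transformed by: shift every letter 11 places forward in the alphabet (wrapping around), then keep every other character starting from the second (positions 2nd, 4th, 6th, ...).
Starting from "horizon": after the first operation, "szctkzy"; after the second, "ztz".
(Check on "forward": → "qzchlco" → "zhc" ✓)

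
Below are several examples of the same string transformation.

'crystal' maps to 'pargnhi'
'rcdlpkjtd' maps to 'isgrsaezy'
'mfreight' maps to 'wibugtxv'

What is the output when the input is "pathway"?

pnepiwl

Looking at the pairs, the operation is to move the last 2 characters to the front (rotate right by 2), then shift every letter 11 places backward in the alphabet (wrapping around).
On "pathway": the first step gives "aypathw", and the second then gives "pnepiwl".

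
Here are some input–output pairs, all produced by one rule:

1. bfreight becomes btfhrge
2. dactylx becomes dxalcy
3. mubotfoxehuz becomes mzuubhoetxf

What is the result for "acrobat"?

atcarb

What's happening: take characters alternately from the front and the back (1st, last, 2nd, 2nd-last, ...), then delete the last character.
So "acrobat" becomes "atcarb".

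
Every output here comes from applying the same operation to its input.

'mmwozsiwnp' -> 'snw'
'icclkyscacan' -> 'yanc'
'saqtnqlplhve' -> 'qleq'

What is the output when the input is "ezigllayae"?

The transformation: keep one character in every 3, starting at position 3 (positions 3rd, 6th, 9th, ...), then move the first character to the end.
Working it through for "ezigllayae": intermediate "ila", final "lai".

lai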